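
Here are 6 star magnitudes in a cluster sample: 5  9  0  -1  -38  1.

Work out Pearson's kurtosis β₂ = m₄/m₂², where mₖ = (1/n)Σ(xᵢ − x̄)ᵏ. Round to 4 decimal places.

x̄ = -4.0000
Σ(xᵢ − x̄)² = 1456.0000 ⇒ m₂ = 242.66667
Σ(xᵢ − x̄)⁴ = 1372420.0000 ⇒ m₄ = 228736.66667
m₂² = 58887.11111
β₂ = m₄/m₂² = 228736.66667 / 58887.11111 ≈ 3.8843

3.8843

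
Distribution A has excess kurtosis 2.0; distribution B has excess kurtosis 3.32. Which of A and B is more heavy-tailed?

Higher excess kurtosis ⇒ heavier tails relative to the normal distribution.
2.0 vs 3.32: the larger is 3.32, so B has heavier tails.

B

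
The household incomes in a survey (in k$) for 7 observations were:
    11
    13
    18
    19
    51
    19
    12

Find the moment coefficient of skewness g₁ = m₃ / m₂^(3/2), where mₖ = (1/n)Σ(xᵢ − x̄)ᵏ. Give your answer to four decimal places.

1.7890

x̄ = (11 + 13 + 18 + 19 + 51 + 19 + 12) / 7 = 20.4286
deviations (xᵢ − x̄): -9.4286, -7.4286, -2.4286, -1.4286, 30.5714, -1.4286, -8.4286
Σ(xᵢ − x̄)² = 1159.7143 ⇒ m₂ = 1159.7143/7 = 165.67347
Σ(xᵢ − x̄)³ = 26705.3878 ⇒ m₃ = 26705.3878/7 = 3815.05539
m₂^(3/2) = 165.67347^(1.5) = 2132.45291
g₁ = m₃ / m₂^(3/2) = 3815.05539 / 2132.45291 ≈ 1.7890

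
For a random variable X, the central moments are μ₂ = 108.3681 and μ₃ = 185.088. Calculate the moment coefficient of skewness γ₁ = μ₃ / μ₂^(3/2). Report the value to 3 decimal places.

σ = √μ₂ = √108.3681 = 10.41000
σ³ = μ₂^(3/2) = 1128.11192
γ₁ = μ₃/σ³ = 185.088 / 1128.11192 ≈ 0.164

0.164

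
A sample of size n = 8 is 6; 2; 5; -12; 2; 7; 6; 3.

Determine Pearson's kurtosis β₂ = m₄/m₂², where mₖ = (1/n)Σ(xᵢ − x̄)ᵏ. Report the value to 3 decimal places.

5.080

x̄ = 2.3750
Σ(xᵢ − x̄)² = 261.8750 ⇒ m₂ = 32.73438
Σ(xᵢ − x̄)⁴ = 43550.9316 ⇒ m₄ = 5443.86646
m₂² = 1071.53931
β₂ = m₄/m₂² = 5443.86646 / 1071.53931 ≈ 5.080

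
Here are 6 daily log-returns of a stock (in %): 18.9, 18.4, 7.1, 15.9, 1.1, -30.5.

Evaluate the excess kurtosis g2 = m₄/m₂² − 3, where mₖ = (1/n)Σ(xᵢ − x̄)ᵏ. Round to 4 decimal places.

x̄ = 5.1500
Σ(xᵢ − x̄)² = 1771.3150 ⇒ m₂ = 295.21917
Σ(xᵢ − x̄)⁴ = 1695449.0137 ⇒ m₄ = 282574.83562
m₂² = 87154.35637
g2 = m₄/m₂² − 3 = 3.24223 − 3 ≈ 0.2422

0.2422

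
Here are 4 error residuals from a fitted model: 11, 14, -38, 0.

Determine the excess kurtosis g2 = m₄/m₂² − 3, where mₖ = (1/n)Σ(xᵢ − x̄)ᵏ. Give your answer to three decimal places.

x̄ = -3.2500
Σ(xᵢ − x̄)² = 1718.7500 ⇒ m₂ = 429.68750
Σ(xᵢ − x̄)⁴ = 1588096.5781 ⇒ m₄ = 397024.14453
m₂² = 184631.34766
g2 = m₄/m₂² − 3 = 2.15036 − 3 ≈ -0.850

-0.850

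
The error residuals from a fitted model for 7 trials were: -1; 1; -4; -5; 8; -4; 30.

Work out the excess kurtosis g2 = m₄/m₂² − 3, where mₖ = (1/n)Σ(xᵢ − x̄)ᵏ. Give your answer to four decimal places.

1.0202

x̄ = 3.5714
Σ(xᵢ − x̄)² = 933.7143 ⇒ m₂ = 133.38776
Σ(xᵢ − x̄)⁴ = 500694.9854 ⇒ m₄ = 71527.85506
m₂² = 17792.29321
g2 = m₄/m₂² − 3 = 4.02016 − 3 ≈ 1.0202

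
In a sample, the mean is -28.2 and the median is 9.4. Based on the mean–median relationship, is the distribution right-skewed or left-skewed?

mean − median = -28.2 − 9.4 = -37.6
mean < median ⇒ the longer tail is on the left ⇒ left-skewed (negatively skewed).

left-skewed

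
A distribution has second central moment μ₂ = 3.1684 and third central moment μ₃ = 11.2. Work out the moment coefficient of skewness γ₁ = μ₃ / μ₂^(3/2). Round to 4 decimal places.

σ = √μ₂ = √3.1684 = 1.78000
σ³ = μ₂^(3/2) = 5.63975
γ₁ = μ₃/σ³ = 11.2 / 5.63975 ≈ 1.9859

1.9859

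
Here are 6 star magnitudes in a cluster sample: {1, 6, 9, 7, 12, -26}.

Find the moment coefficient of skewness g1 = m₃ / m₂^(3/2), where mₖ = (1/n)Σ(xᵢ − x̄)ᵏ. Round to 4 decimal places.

-1.5290

x̄ = (1 + 6 + 9 + 7 + 12 - 26) / 6 = 1.5000
deviations (xᵢ − x̄): -0.5000, 4.5000, 7.5000, 5.5000, 10.5000, -27.5000
Σ(xᵢ − x̄)² = 973.5000 ⇒ m₂ = 973.5000/6 = 162.25000
Σ(xᵢ − x̄)³ = -18960.0000 ⇒ m₃ = -18960.0000/6 = -3160.00000
m₂^(3/2) = 162.25000^(1.5) = 2066.69819
g1 = m₃ / m₂^(3/2) = -3160.00000 / 2066.69819 ≈ -1.5290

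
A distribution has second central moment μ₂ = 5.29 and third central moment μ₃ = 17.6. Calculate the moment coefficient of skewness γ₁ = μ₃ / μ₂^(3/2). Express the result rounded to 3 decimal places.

1.447

σ = √μ₂ = √5.29 = 2.30000
σ³ = μ₂^(3/2) = 12.16700
γ₁ = μ₃/σ³ = 17.6 / 12.16700 ≈ 1.447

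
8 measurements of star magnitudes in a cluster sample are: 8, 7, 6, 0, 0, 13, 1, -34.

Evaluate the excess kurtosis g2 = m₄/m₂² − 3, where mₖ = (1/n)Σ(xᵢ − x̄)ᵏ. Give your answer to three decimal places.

x̄ = 0.1250
Σ(xᵢ − x̄)² = 1474.8750 ⇒ m₂ = 184.35938
Σ(xᵢ − x̄)⁴ = 1390846.7754 ⇒ m₄ = 173855.84692
m₂² = 33988.37915
g2 = m₄/m₂² − 3 = 5.11516 − 3 ≈ 2.115

2.115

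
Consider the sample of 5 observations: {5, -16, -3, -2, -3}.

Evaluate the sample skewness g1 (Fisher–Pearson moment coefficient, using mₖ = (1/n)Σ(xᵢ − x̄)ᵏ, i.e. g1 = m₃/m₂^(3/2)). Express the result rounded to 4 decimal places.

-0.7190

x̄ = (5 - 16 - 3 - 2 - 3) / 5 = -3.8000
deviations (xᵢ − x̄): 8.8000, -12.2000, 0.8000, 1.8000, 0.8000
Σ(xᵢ − x̄)² = 230.8000 ⇒ m₂ = 230.8000/5 = 46.16000
Σ(xᵢ − x̄)³ = -1127.5200 ⇒ m₃ = -1127.5200/5 = -225.50400
m₂^(3/2) = 46.16000^(1.5) = 313.61635
g1 = m₃ / m₂^(3/2) = -225.50400 / 313.61635 ≈ -0.7190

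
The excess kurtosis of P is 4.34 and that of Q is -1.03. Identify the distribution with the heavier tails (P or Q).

Higher excess kurtosis ⇒ heavier tails relative to the normal distribution.
4.34 vs -1.03: the larger is 4.34, so P has heavier tails. (P is leptokurtic — heavier-than-normal tails; the other is platykurtic.)

P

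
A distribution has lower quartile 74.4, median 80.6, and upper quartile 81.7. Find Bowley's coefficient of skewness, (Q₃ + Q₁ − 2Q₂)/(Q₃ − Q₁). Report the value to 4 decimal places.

numerator: Q₃ + Q₁ − 2Q₂ = 81.7 + 74.4 − 2×80.6 = -5.1000
denominator: Q₃ − Q₁ = 81.7 − 74.4 = 7.3000
Bowley skewness = -5.1000 / 7.3000 ≈ -0.6986

-0.6986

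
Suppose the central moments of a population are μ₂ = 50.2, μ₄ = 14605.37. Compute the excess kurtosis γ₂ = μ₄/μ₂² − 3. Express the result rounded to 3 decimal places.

μ₂² = 50.2² = 2520.04000
μ₄/μ₂² = 14605.37 / 2520.04000 = 5.79569
γ₂ = 5.79569 − 3 ≈ 2.796

2.796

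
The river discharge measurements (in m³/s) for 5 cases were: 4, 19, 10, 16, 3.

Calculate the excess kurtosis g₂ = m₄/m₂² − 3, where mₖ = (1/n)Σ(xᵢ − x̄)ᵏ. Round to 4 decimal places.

x̄ = 10.4000
Σ(xᵢ − x̄)² = 201.2000 ⇒ m₂ = 40.24000
Σ(xᵢ − x̄)⁴ = 11129.9360 ⇒ m₄ = 2225.98720
m₂² = 1619.25760
g₂ = m₄/m₂² − 3 = 1.37470 − 3 ≈ -1.6253

-1.6253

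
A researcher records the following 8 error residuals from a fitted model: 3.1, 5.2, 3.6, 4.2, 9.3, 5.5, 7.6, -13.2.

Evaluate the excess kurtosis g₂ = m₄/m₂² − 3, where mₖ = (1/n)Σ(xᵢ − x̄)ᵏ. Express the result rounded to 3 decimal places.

x̄ = 3.1625
Σ(xᵢ − x̄)² = 335.9788 ⇒ m₂ = 41.99734
Σ(xᵢ − x̄)⁴ = 73535.0876 ⇒ m₄ = 9191.88595
m₂² = 1763.77688
g₂ = m₄/m₂² − 3 = 5.21148 − 3 ≈ 2.211

2.211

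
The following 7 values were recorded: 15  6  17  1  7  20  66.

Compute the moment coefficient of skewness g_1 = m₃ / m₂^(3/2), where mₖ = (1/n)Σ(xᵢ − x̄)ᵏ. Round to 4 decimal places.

x̄ = (15 + 6 + 17 + 1 + 7 + 20 + 66) / 7 = 18.8571
deviations (xᵢ − x̄): -3.8571, -12.8571, -1.8571, -17.8571, -11.8571, 1.1429, 47.1429
Σ(xᵢ − x̄)² = 2866.8571 ⇒ m₂ = 2866.8571/7 = 409.55102
Σ(xᵢ − x̄)³ = 95223.6735 ⇒ m₃ = 95223.6735/7 = 13603.38192
m₂^(3/2) = 409.55102^(1.5) = 8288.23428
g_1 = m₃ / m₂^(3/2) = 13603.38192 / 8288.23428 ≈ 1.6413

1.6413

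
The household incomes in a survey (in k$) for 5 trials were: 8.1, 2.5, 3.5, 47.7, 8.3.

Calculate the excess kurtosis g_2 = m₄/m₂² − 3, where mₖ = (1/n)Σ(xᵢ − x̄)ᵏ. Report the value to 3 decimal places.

0.156

x̄ = 14.0200
Σ(xᵢ − x̄)² = 1445.4880 ⇒ m₂ = 289.09760
Σ(xᵢ − x̄)⁴ = 1318891.4120 ⇒ m₄ = 263778.28240
m₂² = 83577.42233
g_2 = m₄/m₂² − 3 = 3.15609 − 3 ≈ 0.156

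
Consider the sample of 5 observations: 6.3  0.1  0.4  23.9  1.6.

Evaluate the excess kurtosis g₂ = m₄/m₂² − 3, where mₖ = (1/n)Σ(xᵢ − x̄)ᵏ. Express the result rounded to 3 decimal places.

x̄ = 6.4600
Σ(xᵢ − x̄)² = 404.9720 ⇒ m₂ = 80.99440
Σ(xᵢ − x̄)⁴ = 96052.0915 ⇒ m₄ = 19210.41830
m₂² = 6560.09283
g₂ = m₄/m₂² − 3 = 2.92838 − 3 ≈ -0.072

-0.072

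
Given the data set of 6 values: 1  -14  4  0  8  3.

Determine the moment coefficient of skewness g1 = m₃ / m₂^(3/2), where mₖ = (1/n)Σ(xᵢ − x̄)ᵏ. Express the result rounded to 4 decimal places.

-1.2327

x̄ = (1 - 14 + 4 + 0 + 8 + 3) / 6 = 0.3333
deviations (xᵢ − x̄): 0.6667, -14.3333, 3.6667, -0.3333, 7.6667, 2.6667
Σ(xᵢ − x̄)² = 285.3333 ⇒ m₂ = 285.3333/6 = 47.55556
Σ(xᵢ − x̄)³ = -2425.5556 ⇒ m₃ = -2425.5556/6 = -404.25926
m₂^(3/2) = 47.55556^(1.5) = 327.94566
g1 = m₃ / m₂^(3/2) = -404.25926 / 327.94566 ≈ -1.2327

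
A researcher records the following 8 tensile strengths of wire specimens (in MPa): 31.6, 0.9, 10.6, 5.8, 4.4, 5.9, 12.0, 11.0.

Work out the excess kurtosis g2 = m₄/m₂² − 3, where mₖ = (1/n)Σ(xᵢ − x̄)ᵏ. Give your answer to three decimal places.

x̄ = 10.2750
Σ(xᵢ − x̄)² = 619.9350 ⇒ m₂ = 77.49188
Σ(xᵢ − x̄)⁴ = 216495.2998 ⇒ m₄ = 27061.91247
m₂² = 6004.99069
g2 = m₄/m₂² − 3 = 4.50657 − 3 ≈ 1.507

1.507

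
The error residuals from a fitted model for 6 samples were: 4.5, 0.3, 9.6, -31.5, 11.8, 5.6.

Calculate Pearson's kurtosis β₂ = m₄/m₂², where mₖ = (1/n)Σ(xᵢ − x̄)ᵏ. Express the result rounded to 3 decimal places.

3.761

x̄ = 0.0500
Σ(xᵢ − x̄)² = 1275.3350 ⇒ m₂ = 212.55583
Σ(xᵢ − x̄)⁴ = 1019546.2238 ⇒ m₄ = 169924.37064
m₂² = 45179.98228
β₂ = m₄/m₂² = 169924.37064 / 45179.98228 ≈ 3.761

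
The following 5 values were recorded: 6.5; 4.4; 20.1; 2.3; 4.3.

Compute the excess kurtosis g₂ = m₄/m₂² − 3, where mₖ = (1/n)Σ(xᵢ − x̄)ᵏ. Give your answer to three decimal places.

0.043

x̄ = 7.5200
Σ(xᵢ − x̄)² = 206.6480 ⇒ m₂ = 41.32960
Σ(xᵢ − x̄)⁴ = 25990.9081 ⇒ m₄ = 5198.18163
m₂² = 1708.13584
g₂ = m₄/m₂² − 3 = 3.04319 − 3 ≈ 0.043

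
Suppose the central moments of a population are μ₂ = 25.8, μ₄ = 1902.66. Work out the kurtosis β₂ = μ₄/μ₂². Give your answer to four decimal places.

2.8584

μ₂² = 25.8² = 665.64000
μ₄/μ₂² = 1902.66 / 665.64000 = 2.85839
β₂ ≈ 2.8584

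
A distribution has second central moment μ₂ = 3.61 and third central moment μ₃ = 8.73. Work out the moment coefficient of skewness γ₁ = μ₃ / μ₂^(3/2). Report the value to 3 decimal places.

σ = √μ₂ = √3.61 = 1.90000
σ³ = μ₂^(3/2) = 6.85900
γ₁ = μ₃/σ³ = 8.73 / 6.85900 ≈ 1.273

1.273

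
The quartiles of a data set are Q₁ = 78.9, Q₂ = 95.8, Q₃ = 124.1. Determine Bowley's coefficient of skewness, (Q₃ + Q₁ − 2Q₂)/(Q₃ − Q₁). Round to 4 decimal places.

0.2522

numerator: Q₃ + Q₁ − 2Q₂ = 124.1 + 78.9 − 2×95.8 = 11.4000
denominator: Q₃ − Q₁ = 124.1 − 78.9 = 45.2000
Bowley skewness = 11.4000 / 45.2000 ≈ 0.2522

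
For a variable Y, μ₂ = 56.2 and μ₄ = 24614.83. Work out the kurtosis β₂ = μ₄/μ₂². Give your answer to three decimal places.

7.793

μ₂² = 56.2² = 3158.44000
μ₄/μ₂² = 24614.83 / 3158.44000 = 7.79335
β₂ ≈ 7.793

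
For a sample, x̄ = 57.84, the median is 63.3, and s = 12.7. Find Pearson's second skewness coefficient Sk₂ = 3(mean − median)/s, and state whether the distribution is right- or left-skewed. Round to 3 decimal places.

Sk₂ = 3(57.84 − 63.3) / 12.7 = 3 × -5.4600 / 12.7
    = -16.3800 / 12.7 ≈ -1.290
Sk₂ < 0 ⇒ mean < median ⇒ left-skewed (negative skew).

-1.290, left-skewed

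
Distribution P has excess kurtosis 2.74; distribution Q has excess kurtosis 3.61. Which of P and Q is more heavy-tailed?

Q

Higher excess kurtosis ⇒ heavier tails relative to the normal distribution.
2.74 vs 3.61: the larger is 3.61, so Q has heavier tails.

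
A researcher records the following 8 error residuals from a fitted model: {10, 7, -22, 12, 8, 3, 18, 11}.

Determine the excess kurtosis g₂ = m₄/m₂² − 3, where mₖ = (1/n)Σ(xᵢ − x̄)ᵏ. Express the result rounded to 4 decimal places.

x̄ = 5.8750
Σ(xᵢ − x̄)² = 1018.8750 ⇒ m₂ = 127.35938
Σ(xᵢ − x̄)⁴ = 627844.0254 ⇒ m₄ = 78480.50317
m₂² = 16220.41040
g₂ = m₄/m₂² − 3 = 4.83838 − 3 ≈ 1.8384

1.8384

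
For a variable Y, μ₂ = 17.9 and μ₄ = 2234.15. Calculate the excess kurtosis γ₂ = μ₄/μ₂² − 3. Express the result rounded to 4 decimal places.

3.9728

μ₂² = 17.9² = 320.41000
μ₄/μ₂² = 2234.15 / 320.41000 = 6.97278
γ₂ = 6.97278 − 3 ≈ 3.9728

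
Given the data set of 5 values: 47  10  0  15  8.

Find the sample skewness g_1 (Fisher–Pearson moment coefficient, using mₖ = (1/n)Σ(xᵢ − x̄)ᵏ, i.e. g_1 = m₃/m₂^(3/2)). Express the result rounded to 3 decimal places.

x̄ = (47 + 10 + 0 + 15 + 8) / 5 = 16.0000
deviations (xᵢ − x̄): 31.0000, -6.0000, -16.0000, -1.0000, -8.0000
Σ(xᵢ − x̄)² = 1318.0000 ⇒ m₂ = 1318.0000/5 = 263.60000
Σ(xᵢ − x̄)³ = 24966.0000 ⇒ m₃ = 24966.0000/5 = 4993.20000
m₂^(3/2) = 263.60000^(1.5) = 4279.74713
g_1 = m₃ / m₂^(3/2) = 4993.20000 / 4279.74713 ≈ 1.167

1.167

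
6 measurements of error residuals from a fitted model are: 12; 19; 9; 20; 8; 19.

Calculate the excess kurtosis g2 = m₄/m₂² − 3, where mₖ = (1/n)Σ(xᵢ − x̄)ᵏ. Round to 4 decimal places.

-1.7988

x̄ = 14.5000
Σ(xᵢ − x̄)² = 149.5000 ⇒ m₂ = 24.91667
Σ(xᵢ − x̄)⁴ = 4474.3750 ⇒ m₄ = 745.72917
m₂² = 620.84028
g2 = m₄/m₂² − 3 = 1.20116 − 3 ≈ -1.7988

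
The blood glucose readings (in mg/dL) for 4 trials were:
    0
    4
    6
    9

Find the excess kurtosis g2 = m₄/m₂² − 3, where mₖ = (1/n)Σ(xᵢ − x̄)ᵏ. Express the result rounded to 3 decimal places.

x̄ = 4.7500
Σ(xᵢ − x̄)² = 42.7500 ⇒ m₂ = 10.68750
Σ(xᵢ − x̄)⁴ = 838.0781 ⇒ m₄ = 209.51953
m₂² = 114.22266
g2 = m₄/m₂² − 3 = 1.83431 − 3 ≈ -1.166

-1.166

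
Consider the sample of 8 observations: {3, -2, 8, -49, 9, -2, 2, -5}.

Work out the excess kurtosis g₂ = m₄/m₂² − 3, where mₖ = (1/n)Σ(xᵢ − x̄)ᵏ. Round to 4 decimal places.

2.3976

x̄ = -4.5000
Σ(xᵢ − x̄)² = 2430.0000 ⇒ m₂ = 303.75000
Σ(xᵢ − x̄)⁴ = 3984046.5000 ⇒ m₄ = 498005.81250
m₂² = 92264.06250
g₂ = m₄/m₂² − 3 = 5.39761 − 3 ≈ 2.3976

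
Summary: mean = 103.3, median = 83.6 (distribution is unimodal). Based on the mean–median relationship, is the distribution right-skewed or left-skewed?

mean − median = 103.3 − 83.6 = 19.7
mean > median ⇒ the longer tail is on the right ⇒ right-skewed (positively skewed).

right-skewed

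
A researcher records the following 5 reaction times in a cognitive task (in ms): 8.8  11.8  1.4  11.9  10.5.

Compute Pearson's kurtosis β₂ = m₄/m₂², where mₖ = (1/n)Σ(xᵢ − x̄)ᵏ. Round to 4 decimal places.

2.8337

x̄ = 8.8800
Σ(xᵢ − x̄)² = 76.2280 ⇒ m₂ = 15.24560
Σ(xᵢ − x̄)⁴ = 3293.2160 ⇒ m₄ = 658.64319
m₂² = 232.42832
β₂ = m₄/m₂² = 658.64319 / 232.42832 ≈ 2.8337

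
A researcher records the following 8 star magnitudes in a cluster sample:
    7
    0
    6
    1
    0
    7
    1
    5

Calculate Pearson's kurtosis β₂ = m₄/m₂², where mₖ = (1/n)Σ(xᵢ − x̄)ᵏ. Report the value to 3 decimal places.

x̄ = 3.3750
Σ(xᵢ − x̄)² = 69.8750 ⇒ m₂ = 8.73438
Σ(xᵢ − x̄)⁴ = 722.9316 ⇒ m₄ = 90.36646
m₂² = 76.28931
β₂ = m₄/m₂² = 90.36646 / 76.28931 ≈ 1.185

1.185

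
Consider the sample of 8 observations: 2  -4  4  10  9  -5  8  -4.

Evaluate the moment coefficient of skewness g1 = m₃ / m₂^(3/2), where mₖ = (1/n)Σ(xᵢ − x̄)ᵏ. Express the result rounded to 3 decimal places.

x̄ = (2 - 4 + 4 + 10 + 9 - 5 + 8 - 4) / 8 = 2.5000
deviations (xᵢ − x̄): -0.5000, -6.5000, 1.5000, 7.5000, 6.5000, -7.5000, 5.5000, -6.5000
Σ(xᵢ − x̄)² = 272.0000 ⇒ m₂ = 272.0000/8 = 34.00000
Σ(xᵢ − x̄)³ = -105.0000 ⇒ m₃ = -105.0000/8 = -13.12500
m₂^(3/2) = 34.00000^(1.5) = 198.25236
g1 = m₃ / m₂^(3/2) = -13.12500 / 198.25236 ≈ -0.066

-0.066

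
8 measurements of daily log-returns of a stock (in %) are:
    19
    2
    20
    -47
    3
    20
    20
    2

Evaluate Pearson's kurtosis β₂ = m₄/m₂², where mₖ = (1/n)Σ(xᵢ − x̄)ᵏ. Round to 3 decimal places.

x̄ = 4.8750
Σ(xᵢ − x̄)² = 3596.8750 ⇒ m₂ = 449.60938
Σ(xᵢ − x̄)⁴ = 7438521.7129 ⇒ m₄ = 929815.21411
m₂² = 202148.59009
β₂ = m₄/m₂² = 929815.21411 / 202148.59009 ≈ 4.600

4.600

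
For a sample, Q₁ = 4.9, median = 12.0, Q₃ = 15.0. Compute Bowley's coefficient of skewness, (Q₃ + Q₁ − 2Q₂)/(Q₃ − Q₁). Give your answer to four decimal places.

numerator: Q₃ + Q₁ − 2Q₂ = 15.0 + 4.9 − 2×12.0 = -4.1000
denominator: Q₃ − Q₁ = 15.0 − 4.9 = 10.1000
Bowley skewness = -4.1000 / 10.1000 ≈ -0.4059

-0.4059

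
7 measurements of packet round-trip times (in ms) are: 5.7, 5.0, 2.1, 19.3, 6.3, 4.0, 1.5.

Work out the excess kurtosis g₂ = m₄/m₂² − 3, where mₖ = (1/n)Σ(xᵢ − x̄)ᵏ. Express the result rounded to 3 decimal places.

x̄ = 6.2714
Σ(xᵢ − x̄)² = 217.0143 ⇒ m₂ = 31.00204
Σ(xᵢ − x̄)⁴ = 29663.3571 ⇒ m₄ = 4237.62244
m₂² = 961.12653
g₂ = m₄/m₂² − 3 = 4.40902 − 3 ≈ 1.409

1.409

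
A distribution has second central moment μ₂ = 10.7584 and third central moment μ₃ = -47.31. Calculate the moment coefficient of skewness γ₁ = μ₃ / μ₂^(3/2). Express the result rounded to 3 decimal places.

-1.341

σ = √μ₂ = √10.7584 = 3.28000
σ³ = μ₂^(3/2) = 35.28755
γ₁ = μ₃/σ³ = -47.31 / 35.28755 ≈ -1.341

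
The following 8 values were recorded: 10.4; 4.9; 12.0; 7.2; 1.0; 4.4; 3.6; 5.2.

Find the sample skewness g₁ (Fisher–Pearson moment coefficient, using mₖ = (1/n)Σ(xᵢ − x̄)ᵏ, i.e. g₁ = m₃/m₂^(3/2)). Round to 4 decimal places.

x̄ = (10.4 + 4.9 + 12.0 + 7.2 + 1.0 + 4.4 + 3.6 + 5.2) / 8 = 6.0875
deviations (xᵢ − x̄): 4.3125, -1.1875, 5.9125, 1.1125, -5.0875, -1.6875, -2.4875, -0.8875
Σ(xᵢ − x̄)² = 91.9088 ⇒ m₂ = 91.9088/8 = 11.48859
Σ(xᵢ − x̄)³ = 134.0176 ⇒ m₃ = 134.0176/8 = 16.75220
m₂^(3/2) = 11.48859^(1.5) = 38.94039
g₁ = m₃ / m₂^(3/2) = 16.75220 / 38.94039 ≈ 0.4302

0.4302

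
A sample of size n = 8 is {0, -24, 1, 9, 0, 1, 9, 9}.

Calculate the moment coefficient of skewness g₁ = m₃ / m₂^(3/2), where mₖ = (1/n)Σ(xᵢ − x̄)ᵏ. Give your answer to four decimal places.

x̄ = (0 - 24 + 1 + 9 + 0 + 1 + 9 + 9) / 8 = 0.6250
deviations (xᵢ − x̄): -0.6250, -24.6250, 0.3750, 8.3750, -0.6250, 0.3750, 8.3750, 8.3750
Σ(xᵢ − x̄)² = 817.8750 ⇒ m₂ = 817.8750/8 = 102.23438
Σ(xᵢ − x̄)³ = -13170.4688 ⇒ m₃ = -13170.4688/8 = -1646.30859
m₂^(3/2) = 102.23438^(1.5) = 1033.70215
g₁ = m₃ / m₂^(3/2) = -1646.30859 / 1033.70215 ≈ -1.5926

-1.5926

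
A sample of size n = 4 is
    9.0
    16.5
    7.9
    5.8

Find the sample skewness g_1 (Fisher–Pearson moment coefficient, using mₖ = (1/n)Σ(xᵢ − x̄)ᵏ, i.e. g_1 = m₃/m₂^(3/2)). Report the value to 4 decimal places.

x̄ = (9.0 + 16.5 + 7.9 + 5.8) / 4 = 9.8000
deviations (xᵢ − x̄): -0.8000, 6.7000, -1.9000, -4.0000
Σ(xᵢ − x̄)² = 65.1400 ⇒ m₂ = 65.1400/4 = 16.28500
Σ(xᵢ − x̄)³ = 229.3920 ⇒ m₃ = 229.3920/4 = 57.34800
m₂^(3/2) = 16.28500^(1.5) = 65.71759
g_1 = m₃ / m₂^(3/2) = 57.34800 / 65.71759 ≈ 0.8726

0.8726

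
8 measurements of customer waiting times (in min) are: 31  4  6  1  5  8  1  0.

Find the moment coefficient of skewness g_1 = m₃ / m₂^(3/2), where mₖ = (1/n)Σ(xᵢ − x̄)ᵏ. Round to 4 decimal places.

1.9375

x̄ = (31 + 4 + 6 + 1 + 5 + 8 + 1 + 0) / 8 = 7.0000
deviations (xᵢ − x̄): 24.0000, -3.0000, -1.0000, -6.0000, -2.0000, 1.0000, -6.0000, -7.0000
Σ(xᵢ − x̄)² = 712.0000 ⇒ m₂ = 712.0000/8 = 89.00000
Σ(xᵢ − x̄)³ = 13014.0000 ⇒ m₃ = 13014.0000/8 = 1626.75000
m₂^(3/2) = 89.00000^(1.5) = 839.62432
g_1 = m₃ / m₂^(3/2) = 1626.75000 / 839.62432 ≈ 1.9375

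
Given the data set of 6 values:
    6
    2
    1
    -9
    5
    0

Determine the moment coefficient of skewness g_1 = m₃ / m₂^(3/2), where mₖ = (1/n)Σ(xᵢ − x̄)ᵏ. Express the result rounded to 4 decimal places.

-1.0612

x̄ = (6 + 2 + 1 - 9 + 5 + 0) / 6 = 0.8333
deviations (xᵢ − x̄): 5.1667, 1.1667, 0.1667, -9.8333, 4.1667, -0.8333
Σ(xᵢ − x̄)² = 142.8333 ⇒ m₂ = 142.8333/6 = 23.80556
Σ(xᵢ − x̄)³ = -739.5556 ⇒ m₃ = -739.5556/6 = -123.25926
m₂^(3/2) = 23.80556^(1.5) = 116.14954
g_1 = m₃ / m₂^(3/2) = -123.25926 / 116.14954 ≈ -1.0612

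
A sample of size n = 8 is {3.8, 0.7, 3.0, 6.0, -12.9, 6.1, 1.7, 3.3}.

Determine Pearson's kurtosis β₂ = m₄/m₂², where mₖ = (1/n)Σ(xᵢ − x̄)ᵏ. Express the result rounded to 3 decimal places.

5.138

x̄ = 1.4625
Σ(xᵢ − x̄)² = 260.2188 ⇒ m₂ = 32.52734
Σ(xᵢ − x̄)⁴ = 43485.6308 ⇒ m₄ = 5435.70385
m₂² = 1058.02809
β₂ = m₄/m₂² = 5435.70385 / 1058.02809 ≈ 5.138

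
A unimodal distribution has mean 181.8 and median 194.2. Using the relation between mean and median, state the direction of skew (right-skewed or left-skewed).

mean − median = 181.8 − 194.2 = -12.4
mean < median ⇒ the longer tail is on the left ⇒ left-skewed (negatively skewed).

left-skewed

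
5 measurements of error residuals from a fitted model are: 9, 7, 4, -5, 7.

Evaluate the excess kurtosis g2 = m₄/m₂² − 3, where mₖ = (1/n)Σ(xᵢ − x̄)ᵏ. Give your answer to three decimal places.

x̄ = 4.4000
Σ(xᵢ − x̄)² = 123.2000 ⇒ m₂ = 24.64000
Σ(xᵢ − x̄)⁴ = 8346.6560 ⇒ m₄ = 1669.33120
m₂² = 607.12960
g2 = m₄/m₂² − 3 = 2.74955 − 3 ≈ -0.250

-0.250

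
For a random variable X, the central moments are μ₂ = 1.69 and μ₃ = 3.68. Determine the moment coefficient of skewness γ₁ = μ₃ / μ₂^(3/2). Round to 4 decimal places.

σ = √μ₂ = √1.69 = 1.30000
σ³ = μ₂^(3/2) = 2.19700
γ₁ = μ₃/σ³ = 3.68 / 2.19700 ≈ 1.6750

1.6750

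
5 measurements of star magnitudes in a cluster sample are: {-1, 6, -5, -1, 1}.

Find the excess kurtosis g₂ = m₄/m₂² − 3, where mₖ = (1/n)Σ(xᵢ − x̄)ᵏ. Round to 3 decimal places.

-0.651

x̄ = 0.0000
Σ(xᵢ − x̄)² = 64.0000 ⇒ m₂ = 12.80000
Σ(xᵢ − x̄)⁴ = 1924.0000 ⇒ m₄ = 384.80000
m₂² = 163.84000
g₂ = m₄/m₂² − 3 = 2.34863 − 3 ≈ -0.651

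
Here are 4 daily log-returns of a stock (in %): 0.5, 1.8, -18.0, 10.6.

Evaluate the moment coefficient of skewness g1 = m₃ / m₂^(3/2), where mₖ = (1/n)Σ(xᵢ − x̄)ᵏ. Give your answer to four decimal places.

-0.6583

x̄ = (0.5 + 1.8 - 18.0 + 10.6) / 4 = -1.2750
deviations (xᵢ − x̄): 1.7750, 3.0750, -16.7250, 11.8750
Σ(xᵢ − x̄)² = 433.3475 ⇒ m₂ = 433.3475/4 = 108.33688
Σ(xᵢ − x̄)³ = -2969.1821 ⇒ m₃ = -2969.1821/4 = -742.29553
m₂^(3/2) = 108.33688^(1.5) = 1127.62438
g1 = m₃ / m₂^(3/2) = -742.29553 / 1127.62438 ≈ -0.6583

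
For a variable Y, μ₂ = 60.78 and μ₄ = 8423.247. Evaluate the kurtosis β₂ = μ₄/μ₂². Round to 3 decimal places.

2.280

μ₂² = 60.78² = 3694.20840
μ₄/μ₂² = 8423.247 / 3694.20840 = 2.28012
β₂ ≈ 2.280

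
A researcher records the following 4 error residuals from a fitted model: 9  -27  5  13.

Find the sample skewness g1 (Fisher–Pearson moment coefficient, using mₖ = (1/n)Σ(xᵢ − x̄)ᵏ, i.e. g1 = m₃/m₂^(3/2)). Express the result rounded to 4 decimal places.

-1.0456

x̄ = (9 - 27 + 5 + 13) / 4 = 0.0000
deviations (xᵢ − x̄): 9.0000, -27.0000, 5.0000, 13.0000
Σ(xᵢ − x̄)² = 1004.0000 ⇒ m₂ = 1004.0000/4 = 251.00000
Σ(xᵢ − x̄)³ = -16632.0000 ⇒ m₃ = -16632.0000/4 = -4158.00000
m₂^(3/2) = 251.00000^(1.5) = 3976.58786
g1 = m₃ / m₂^(3/2) = -4158.00000 / 3976.58786 ≈ -1.0456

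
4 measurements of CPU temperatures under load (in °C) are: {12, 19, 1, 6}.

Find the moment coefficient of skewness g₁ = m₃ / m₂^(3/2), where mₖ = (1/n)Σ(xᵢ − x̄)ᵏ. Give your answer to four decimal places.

0.1774

x̄ = (12 + 19 + 1 + 6) / 4 = 9.5000
deviations (xᵢ − x̄): 2.5000, 9.5000, -8.5000, -3.5000
Σ(xᵢ − x̄)² = 181.0000 ⇒ m₂ = 181.0000/4 = 45.25000
Σ(xᵢ − x̄)³ = 216.0000 ⇒ m₃ = 216.0000/4 = 54.00000
m₂^(3/2) = 45.25000^(1.5) = 304.38824
g₁ = m₃ / m₂^(3/2) = 54.00000 / 304.38824 ≈ 0.1774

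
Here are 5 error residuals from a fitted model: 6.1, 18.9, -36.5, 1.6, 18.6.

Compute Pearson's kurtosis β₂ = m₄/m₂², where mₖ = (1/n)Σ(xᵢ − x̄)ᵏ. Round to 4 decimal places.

x̄ = 1.7400
Σ(xᵢ − x̄)² = 2060.0520 ⇒ m₂ = 412.01040
Σ(xᵢ − x̄)⁴ = 2306189.1460 ⇒ m₄ = 461237.82920
m₂² = 169752.56971
β₂ = m₄/m₂² = 461237.82920 / 169752.56971 ≈ 2.7171

2.7171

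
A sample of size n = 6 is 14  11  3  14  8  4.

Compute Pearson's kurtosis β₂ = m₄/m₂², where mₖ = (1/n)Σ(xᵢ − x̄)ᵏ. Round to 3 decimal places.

x̄ = 9.0000
Σ(xᵢ − x̄)² = 116.0000 ⇒ m₂ = 19.33333
Σ(xᵢ − x̄)⁴ = 3188.0000 ⇒ m₄ = 531.33333
m₂² = 373.77778
β₂ = m₄/m₂² = 531.33333 / 373.77778 ≈ 1.422

1.422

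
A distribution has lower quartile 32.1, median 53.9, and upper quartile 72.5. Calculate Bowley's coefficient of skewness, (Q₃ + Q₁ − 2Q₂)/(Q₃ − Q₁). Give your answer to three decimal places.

numerator: Q₃ + Q₁ − 2Q₂ = 72.5 + 32.1 − 2×53.9 = -3.2000
denominator: Q₃ − Q₁ = 72.5 − 32.1 = 40.4000
Bowley skewness = -3.2000 / 40.4000 ≈ -0.079

-0.079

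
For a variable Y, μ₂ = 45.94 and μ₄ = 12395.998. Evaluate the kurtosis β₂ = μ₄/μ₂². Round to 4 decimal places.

5.8735

μ₂² = 45.94² = 2110.48360
μ₄/μ₂² = 12395.998 / 2110.48360 = 5.87353
β₂ ≈ 5.8735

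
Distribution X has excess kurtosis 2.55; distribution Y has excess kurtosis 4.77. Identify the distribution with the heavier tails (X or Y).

Y

Higher excess kurtosis ⇒ heavier tails relative to the normal distribution.
2.55 vs 4.77: the larger is 4.77, so Y has heavier tails.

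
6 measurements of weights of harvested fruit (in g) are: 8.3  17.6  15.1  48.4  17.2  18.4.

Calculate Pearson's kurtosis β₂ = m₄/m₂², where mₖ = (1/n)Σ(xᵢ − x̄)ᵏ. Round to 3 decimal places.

3.775

x̄ = 20.8333
Σ(xᵢ − x̄)² = 979.4533 ⇒ m₂ = 163.24222
Σ(xᵢ − x̄)⁴ = 603554.7520 ⇒ m₄ = 100592.45867
m₂² = 26648.02312
β₂ = m₄/m₂² = 100592.45867 / 26648.02312 ≈ 3.775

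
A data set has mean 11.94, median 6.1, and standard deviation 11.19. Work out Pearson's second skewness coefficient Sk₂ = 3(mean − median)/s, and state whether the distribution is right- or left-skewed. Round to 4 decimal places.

Sk₂ = 3(11.94 − 6.1) / 11.19 = 3 × 5.8400 / 11.19
    = 17.5200 / 11.19 ≈ 1.5657
Sk₂ > 0 ⇒ mean > median ⇒ right-skewed (positive skew).

1.5657, right-skewed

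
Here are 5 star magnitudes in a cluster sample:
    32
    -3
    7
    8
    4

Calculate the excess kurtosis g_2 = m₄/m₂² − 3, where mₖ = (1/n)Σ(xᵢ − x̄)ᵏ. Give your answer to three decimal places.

-0.173

x̄ = 9.6000
Σ(xᵢ − x̄)² = 701.2000 ⇒ m₂ = 140.24000
Σ(xᵢ − x̄)⁴ = 278003.5360 ⇒ m₄ = 55600.70720
m₂² = 19667.25760
g_2 = m₄/m₂² − 3 = 2.82707 − 3 ≈ -0.173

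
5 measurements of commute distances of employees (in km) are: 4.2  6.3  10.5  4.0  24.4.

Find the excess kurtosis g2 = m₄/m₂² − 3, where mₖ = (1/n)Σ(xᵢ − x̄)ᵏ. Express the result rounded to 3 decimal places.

-0.231

x̄ = 9.8800
Σ(xᵢ − x̄)² = 290.8680 ⇒ m₂ = 58.17360
Σ(xᵢ − x̄)⁴ = 46850.1170 ⇒ m₄ = 9370.02341
m₂² = 3384.16774
g2 = m₄/m₂² − 3 = 2.76878 − 3 ≈ -0.231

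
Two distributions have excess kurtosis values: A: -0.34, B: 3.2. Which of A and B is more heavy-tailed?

B

Higher excess kurtosis ⇒ heavier tails relative to the normal distribution.
-0.34 vs 3.2: the larger is 3.2, so B has heavier tails. (B is leptokurtic — heavier-than-normal tails; the other is platykurtic.)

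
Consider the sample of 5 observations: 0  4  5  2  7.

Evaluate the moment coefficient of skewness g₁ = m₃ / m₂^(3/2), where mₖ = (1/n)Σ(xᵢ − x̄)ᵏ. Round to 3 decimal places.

x̄ = (0 + 4 + 5 + 2 + 7) / 5 = 3.6000
deviations (xᵢ − x̄): -3.6000, 0.4000, 1.4000, -1.6000, 3.4000
Σ(xᵢ − x̄)² = 29.2000 ⇒ m₂ = 29.2000/5 = 5.84000
Σ(xᵢ − x̄)³ = -8.6400 ⇒ m₃ = -8.6400/5 = -1.72800
m₂^(3/2) = 5.84000^(1.5) = 14.11300
g₁ = m₃ / m₂^(3/2) = -1.72800 / 14.11300 ≈ -0.122

-0.122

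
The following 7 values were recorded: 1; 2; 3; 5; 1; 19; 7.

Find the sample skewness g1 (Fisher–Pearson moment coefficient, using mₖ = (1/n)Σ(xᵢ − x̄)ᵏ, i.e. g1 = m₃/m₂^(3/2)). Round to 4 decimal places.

1.5821

x̄ = (1 + 2 + 3 + 5 + 1 + 19 + 7) / 7 = 5.4286
deviations (xᵢ − x̄): -4.4286, -3.4286, -2.4286, -0.4286, -4.4286, 13.5714, 1.5714
Σ(xᵢ − x̄)² = 243.7143 ⇒ m₂ = 243.7143/7 = 34.81633
Σ(xᵢ − x̄)³ = 2275.1020 ⇒ m₃ = 2275.1020/7 = 325.01458
m₂^(3/2) = 34.81633^(1.5) = 205.43499
g1 = m₃ / m₂^(3/2) = 325.01458 / 205.43499 ≈ 1.5821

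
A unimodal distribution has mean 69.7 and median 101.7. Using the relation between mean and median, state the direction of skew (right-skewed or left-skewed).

mean − median = 69.7 − 101.7 = -32.0
mean < median ⇒ the longer tail is on the left ⇒ left-skewed (negatively skewed).

left-skewed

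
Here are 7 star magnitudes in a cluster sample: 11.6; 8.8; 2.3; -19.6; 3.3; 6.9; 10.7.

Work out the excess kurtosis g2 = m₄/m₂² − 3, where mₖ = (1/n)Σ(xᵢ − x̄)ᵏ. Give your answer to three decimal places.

1.230

x̄ = 3.4286
Σ(xᵢ − x̄)² = 692.1543 ⇒ m₂ = 98.87918
Σ(xᵢ − x̄)⁴ = 289467.5622 ⇒ m₄ = 41352.50889
m₂² = 9777.09296
g2 = m₄/m₂² − 3 = 4.22953 − 3 ≈ 1.230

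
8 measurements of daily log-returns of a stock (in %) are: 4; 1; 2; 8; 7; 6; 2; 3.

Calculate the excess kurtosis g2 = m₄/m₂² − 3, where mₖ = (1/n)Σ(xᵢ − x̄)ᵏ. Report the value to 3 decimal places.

x̄ = 4.1250
Σ(xᵢ − x̄)² = 46.8750 ⇒ m₂ = 5.85938
Σ(xᵢ − x̄)⁴ = 443.9004 ⇒ m₄ = 55.48755
m₂² = 34.33228
g2 = m₄/m₂² − 3 = 1.61619 − 3 ≈ -1.384

-1.384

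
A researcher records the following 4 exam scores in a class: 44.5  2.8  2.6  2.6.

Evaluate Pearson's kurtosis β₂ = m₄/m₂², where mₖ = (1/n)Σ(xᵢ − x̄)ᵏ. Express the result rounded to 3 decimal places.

x̄ = 13.1250
Σ(xᵢ − x̄)² = 1312.5475 ⇒ m₂ = 328.13687
Σ(xᵢ − x̄)⁴ = 1004932.1401 ⇒ m₄ = 251233.03501
m₂² = 107673.80873
β₂ = m₄/m₂² = 251233.03501 / 107673.80873 ≈ 2.333

2.333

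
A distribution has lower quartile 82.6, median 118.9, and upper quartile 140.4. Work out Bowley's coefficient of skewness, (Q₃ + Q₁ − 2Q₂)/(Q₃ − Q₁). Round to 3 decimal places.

-0.256

numerator: Q₃ + Q₁ − 2Q₂ = 140.4 + 82.6 − 2×118.9 = -14.8000
denominator: Q₃ − Q₁ = 140.4 − 82.6 = 57.8000
Bowley skewness = -14.8000 / 57.8000 ≈ -0.256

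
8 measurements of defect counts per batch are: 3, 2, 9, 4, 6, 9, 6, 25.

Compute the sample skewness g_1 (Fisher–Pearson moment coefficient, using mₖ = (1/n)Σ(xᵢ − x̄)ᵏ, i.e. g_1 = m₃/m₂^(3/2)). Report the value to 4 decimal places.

x̄ = (3 + 2 + 9 + 4 + 6 + 9 + 6 + 25) / 8 = 8.0000
deviations (xᵢ − x̄): -5.0000, -6.0000, 1.0000, -4.0000, -2.0000, 1.0000, -2.0000, 17.0000
Σ(xᵢ − x̄)² = 376.0000 ⇒ m₂ = 376.0000/8 = 47.00000
Σ(xᵢ − x̄)³ = 4494.0000 ⇒ m₃ = 4494.0000/8 = 561.75000
m₂^(3/2) = 47.00000^(1.5) = 322.21577
g_1 = m₃ / m₂^(3/2) = 561.75000 / 322.21577 ≈ 1.7434

1.7434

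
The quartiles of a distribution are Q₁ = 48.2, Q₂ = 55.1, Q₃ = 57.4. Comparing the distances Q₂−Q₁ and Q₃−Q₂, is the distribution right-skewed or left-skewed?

Q₂ − Q₁ = 6.9;  Q₃ − Q₂ = 2.3
Q₂ − Q₁ > Q₃ − Q₂ ⇒ the lower half is more spread out ⇒ left-skewed.

left-skewed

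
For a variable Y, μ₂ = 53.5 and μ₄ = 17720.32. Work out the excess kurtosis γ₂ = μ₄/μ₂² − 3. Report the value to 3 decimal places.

μ₂² = 53.5² = 2862.25000
μ₄/μ₂² = 17720.32 / 2862.25000 = 6.19105
γ₂ = 6.19105 − 3 ≈ 3.191

3.191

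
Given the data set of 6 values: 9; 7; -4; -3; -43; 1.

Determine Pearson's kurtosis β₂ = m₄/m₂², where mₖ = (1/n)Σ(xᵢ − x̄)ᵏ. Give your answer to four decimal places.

x̄ = -5.5000
Σ(xᵢ − x̄)² = 1823.5000 ⇒ m₂ = 303.91667
Σ(xᵢ − x̄)⁴ = 2047987.3750 ⇒ m₄ = 341331.22917
m₂² = 92365.34028
β₂ = m₄/m₂² = 341331.22917 / 92365.34028 ≈ 3.6954

3.6954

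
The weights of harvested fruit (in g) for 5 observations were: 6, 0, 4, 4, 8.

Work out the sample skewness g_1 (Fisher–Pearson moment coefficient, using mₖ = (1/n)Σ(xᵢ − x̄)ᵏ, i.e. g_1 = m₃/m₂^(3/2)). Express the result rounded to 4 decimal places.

x̄ = (6 + 0 + 4 + 4 + 8) / 5 = 4.4000
deviations (xᵢ − x̄): 1.6000, -4.4000, -0.4000, -0.4000, 3.6000
Σ(xᵢ − x̄)² = 35.2000 ⇒ m₂ = 35.2000/5 = 7.04000
Σ(xᵢ − x̄)³ = -34.5600 ⇒ m₃ = -34.5600/5 = -6.91200
m₂^(3/2) = 7.04000^(1.5) = 18.67923
g_1 = m₃ / m₂^(3/2) = -6.91200 / 18.67923 ≈ -0.3700

-0.3700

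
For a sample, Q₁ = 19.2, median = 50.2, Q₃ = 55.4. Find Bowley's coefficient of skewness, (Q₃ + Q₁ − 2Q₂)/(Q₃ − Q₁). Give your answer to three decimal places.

-0.713

numerator: Q₃ + Q₁ − 2Q₂ = 55.4 + 19.2 − 2×50.2 = -25.8000
denominator: Q₃ − Q₁ = 55.4 − 19.2 = 36.2000
Bowley skewness = -25.8000 / 36.2000 ≈ -0.713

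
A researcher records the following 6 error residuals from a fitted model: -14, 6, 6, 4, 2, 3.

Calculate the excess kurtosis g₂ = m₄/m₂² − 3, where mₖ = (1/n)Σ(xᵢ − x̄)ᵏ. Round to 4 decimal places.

0.8895

x̄ = 1.1667
Σ(xᵢ − x̄)² = 288.8333 ⇒ m₂ = 48.13889
Σ(xᵢ − x̄)⁴ = 54080.4861 ⇒ m₄ = 9013.41435
m₂² = 2317.35262
g₂ = m₄/m₂² − 3 = 3.88953 − 3 ≈ 0.8895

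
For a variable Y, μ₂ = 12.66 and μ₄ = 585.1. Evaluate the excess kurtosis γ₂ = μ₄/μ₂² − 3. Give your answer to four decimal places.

μ₂² = 12.66² = 160.27560
μ₄/μ₂² = 585.1 / 160.27560 = 3.65059
γ₂ = 3.65059 − 3 ≈ 0.6506

0.6506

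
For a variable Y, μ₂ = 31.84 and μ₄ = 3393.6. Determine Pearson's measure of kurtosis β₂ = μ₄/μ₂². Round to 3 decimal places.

3.347

μ₂² = 31.84² = 1013.78560
μ₄/μ₂² = 3393.6 / 1013.78560 = 3.34745
β₂ ≈ 3.347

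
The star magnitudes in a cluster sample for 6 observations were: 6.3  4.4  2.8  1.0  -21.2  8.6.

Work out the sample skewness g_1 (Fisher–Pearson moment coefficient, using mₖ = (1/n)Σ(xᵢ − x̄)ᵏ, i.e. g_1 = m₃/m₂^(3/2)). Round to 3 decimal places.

-1.552

x̄ = (6.3 + 4.4 + 2.8 + 1.0 - 21.2 + 8.6) / 6 = 0.3167
deviations (xᵢ − x̄): 5.9833, 4.0833, 2.4833, 0.6833, -21.5167, 8.2833
Σ(xᵢ − x̄)² = 590.6883 ⇒ m₂ = 590.6883/6 = 98.44806
Σ(xᵢ − x̄)³ = -9095.2334 ⇒ m₃ = -9095.2334/6 = -1515.87224
m₂^(3/2) = 98.44806^(1.5) = 976.81139
g_1 = m₃ / m₂^(3/2) = -1515.87224 / 976.81139 ≈ -1.552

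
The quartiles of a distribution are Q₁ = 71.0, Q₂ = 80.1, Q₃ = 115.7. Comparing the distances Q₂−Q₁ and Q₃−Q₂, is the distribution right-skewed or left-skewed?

Q₂ − Q₁ = 9.1;  Q₃ − Q₂ = 35.6
Q₃ − Q₂ > Q₂ − Q₁ ⇒ the upper half is more spread out ⇒ right-skewed.

right-skewed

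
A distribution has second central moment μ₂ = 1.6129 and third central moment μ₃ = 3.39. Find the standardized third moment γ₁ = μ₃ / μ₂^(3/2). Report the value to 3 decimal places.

1.655

σ = √μ₂ = √1.6129 = 1.27000
σ³ = μ₂^(3/2) = 2.04838
γ₁ = μ₃/σ³ = 3.39 / 2.04838 ≈ 1.655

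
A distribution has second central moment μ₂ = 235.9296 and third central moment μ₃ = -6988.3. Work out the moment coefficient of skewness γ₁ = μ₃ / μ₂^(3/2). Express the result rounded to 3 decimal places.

σ = √μ₂ = √235.9296 = 15.36000
σ³ = μ₂^(3/2) = 3623.87866
γ₁ = μ₃/σ³ = -6988.3 / 3623.87866 ≈ -1.928

-1.928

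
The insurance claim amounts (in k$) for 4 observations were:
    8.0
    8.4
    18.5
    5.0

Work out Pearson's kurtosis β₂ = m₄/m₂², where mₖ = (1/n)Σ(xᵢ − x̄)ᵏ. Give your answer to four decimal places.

x̄ = 9.9750
Σ(xᵢ − x̄)² = 103.8075 ⇒ m₂ = 25.95188
Σ(xᵢ − x̄)⁴ = 5915.7083 ⇒ m₄ = 1478.92707
m₂² = 673.49982
β₂ = m₄/m₂² = 1478.92707 / 673.49982 ≈ 2.1959

2.1959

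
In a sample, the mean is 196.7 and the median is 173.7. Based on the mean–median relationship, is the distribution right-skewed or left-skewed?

mean − median = 196.7 − 173.7 = 23.0
mean > median ⇒ the longer tail is on the right ⇒ right-skewed (positively skewed).

right-skewed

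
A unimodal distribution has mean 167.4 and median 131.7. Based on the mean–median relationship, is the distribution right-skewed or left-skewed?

right-skewed

mean − median = 167.4 − 131.7 = 35.7
mean > median ⇒ the longer tail is on the right ⇒ right-skewed (positively skewed).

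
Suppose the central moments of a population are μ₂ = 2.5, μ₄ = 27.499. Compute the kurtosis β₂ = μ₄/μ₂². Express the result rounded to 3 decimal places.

μ₂² = 2.5² = 6.25000
μ₄/μ₂² = 27.499 / 6.25000 = 4.39984
β₂ ≈ 4.400

4.400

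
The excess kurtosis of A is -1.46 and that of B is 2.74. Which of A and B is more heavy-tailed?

B

Higher excess kurtosis ⇒ heavier tails relative to the normal distribution.
-1.46 vs 2.74: the larger is 2.74, so B has heavier tails. (B is leptokurtic — heavier-than-normal tails; the other is platykurtic.)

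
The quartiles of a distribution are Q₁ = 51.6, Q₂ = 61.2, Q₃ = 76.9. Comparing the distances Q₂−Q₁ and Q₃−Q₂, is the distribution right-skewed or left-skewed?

Q₂ − Q₁ = 9.6;  Q₃ − Q₂ = 15.7
Q₃ − Q₂ > Q₂ − Q₁ ⇒ the upper half is more spread out ⇒ right-skewed.

right-skewed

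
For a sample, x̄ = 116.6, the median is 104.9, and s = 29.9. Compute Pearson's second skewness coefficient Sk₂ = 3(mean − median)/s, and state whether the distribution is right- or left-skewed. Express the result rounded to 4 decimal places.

1.1739, right-skewed

Sk₂ = 3(116.6 − 104.9) / 29.9 = 3 × 11.7000 / 29.9
    = 35.1000 / 29.9 ≈ 1.1739
Sk₂ > 0 ⇒ mean > median ⇒ right-skewed (positive skew).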